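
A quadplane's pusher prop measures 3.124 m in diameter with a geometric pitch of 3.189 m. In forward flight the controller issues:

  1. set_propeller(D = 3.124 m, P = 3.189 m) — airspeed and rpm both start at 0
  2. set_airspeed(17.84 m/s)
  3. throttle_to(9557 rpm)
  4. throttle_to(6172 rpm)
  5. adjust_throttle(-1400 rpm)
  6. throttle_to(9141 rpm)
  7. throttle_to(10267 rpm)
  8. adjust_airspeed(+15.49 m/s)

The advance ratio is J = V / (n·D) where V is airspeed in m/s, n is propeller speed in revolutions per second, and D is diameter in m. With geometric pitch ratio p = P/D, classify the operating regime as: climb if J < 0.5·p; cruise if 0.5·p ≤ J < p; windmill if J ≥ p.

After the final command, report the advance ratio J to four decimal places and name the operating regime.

set_propeller: D = 3.124 m, P = 3.189 m (p = P/D = 1.020807); state ← (V=0, rpm=0)
set_airspeed(17.84): V ← 17.84 m/s
throttle_to(9557): rpm ← 9557
throttle_to(6172): rpm ← 6172
adjust_throttle(-1400): rpm ← 6172 -1400 = 4772
throttle_to(9141): rpm ← 9141
throttle_to(10267): rpm ← 10267
adjust_airspeed(+15.49): V ← 17.84 +15.49 = 33.33 m/s
final state: V = 33.33 m/s, rpm = 10267 → n = rpm/60 = 171.116667 rev/s
J = V / (n·D) = 33.33 / (171.116667 × 3.124) = 0.062349
regime bands: climb J<0.5104 | cruise [0.5104, 1.0208) | windmill J≥1.0208
J = 0.0623 → climb

J = 0.0623, regime = climb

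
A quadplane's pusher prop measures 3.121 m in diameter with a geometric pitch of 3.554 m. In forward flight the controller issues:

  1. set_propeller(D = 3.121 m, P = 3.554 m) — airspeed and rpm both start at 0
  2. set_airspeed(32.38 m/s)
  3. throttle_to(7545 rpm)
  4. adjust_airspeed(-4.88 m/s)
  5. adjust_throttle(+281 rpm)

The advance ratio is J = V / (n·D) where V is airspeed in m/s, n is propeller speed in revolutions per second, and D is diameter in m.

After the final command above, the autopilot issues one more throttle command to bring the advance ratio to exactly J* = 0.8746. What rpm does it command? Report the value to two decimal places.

set_propeller: D = 3.121 m, P = 3.554 m (p = P/D = 1.138738); state ← (V=0, rpm=0)
set_airspeed(32.38): V ← 32.38 m/s
throttle_to(7545): rpm ← 7545
adjust_airspeed(-4.88): V ← 32.38 -4.88 = 27.5 m/s
adjust_throttle(+281): rpm ← 7545 +281 = 7826
final state: V = 27.5 m/s, rpm = 7826 → n = rpm/60 = 130.433333 rev/s
target J* = 0.8746; solve J* = V/(n·D) for n: n = V/(J*·D) = 27.5/(0.8746 × 3.121) = 10.074638 rev/s
rpm = 60·n = 604.478283

rpm = 604.48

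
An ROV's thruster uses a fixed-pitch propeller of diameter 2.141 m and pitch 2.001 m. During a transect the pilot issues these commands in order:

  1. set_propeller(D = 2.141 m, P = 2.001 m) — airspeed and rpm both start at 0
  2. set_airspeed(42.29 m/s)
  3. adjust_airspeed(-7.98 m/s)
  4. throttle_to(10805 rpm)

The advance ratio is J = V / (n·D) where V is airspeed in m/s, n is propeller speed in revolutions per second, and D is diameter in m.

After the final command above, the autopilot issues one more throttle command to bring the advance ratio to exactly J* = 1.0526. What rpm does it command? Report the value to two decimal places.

set_propeller: D = 2.141 m, P = 2.001 m (p = P/D = 0.934610); state ← (V=0, rpm=0)
set_airspeed(42.29): V ← 42.29 m/s
adjust_airspeed(-7.98): V ← 42.29 -7.98 = 34.31 m/s
throttle_to(10805): rpm ← 10805
final state: V = 34.31 m/s, rpm = 10805 → n = rpm/60 = 180.083333 rev/s
target J* = 1.0526; solve J* = V/(n·D) for n: n = V/(J*·D) = 34.31/(1.0526 × 2.141) = 15.224417 rev/s
rpm = 60·n = 913.465050

rpm = 913.47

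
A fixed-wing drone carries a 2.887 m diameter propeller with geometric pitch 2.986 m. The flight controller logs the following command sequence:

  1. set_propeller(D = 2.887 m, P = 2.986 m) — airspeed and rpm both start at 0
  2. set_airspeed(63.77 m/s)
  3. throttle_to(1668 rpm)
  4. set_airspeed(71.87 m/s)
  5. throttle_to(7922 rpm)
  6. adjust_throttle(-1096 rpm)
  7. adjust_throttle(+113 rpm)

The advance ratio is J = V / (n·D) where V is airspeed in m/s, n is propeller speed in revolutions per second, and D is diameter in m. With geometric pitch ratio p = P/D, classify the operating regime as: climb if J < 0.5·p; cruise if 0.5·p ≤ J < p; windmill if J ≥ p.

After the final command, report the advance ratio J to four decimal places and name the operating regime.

J = 0.2153, regime = climb

set_propeller: D = 2.887 m, P = 2.986 m (p = P/D = 1.034292); state ← (V=0, rpm=0)
set_airspeed(63.77): V ← 63.77 m/s
throttle_to(1668): rpm ← 1668
set_airspeed(71.87): V ← 71.87 m/s
throttle_to(7922): rpm ← 7922
adjust_throttle(-1096): rpm ← 7922 -1096 = 6826
adjust_throttle(+113): rpm ← 6826 +113 = 6939
final state: V = 71.87 m/s, rpm = 6939 → n = rpm/60 = 115.650000 rev/s
J = V / (n·D) = 71.87 / (115.650000 × 2.887) = 0.215256
regime bands: climb J<0.5171 | cruise [0.5171, 1.0343) | windmill J≥1.0343
J = 0.2153 → climb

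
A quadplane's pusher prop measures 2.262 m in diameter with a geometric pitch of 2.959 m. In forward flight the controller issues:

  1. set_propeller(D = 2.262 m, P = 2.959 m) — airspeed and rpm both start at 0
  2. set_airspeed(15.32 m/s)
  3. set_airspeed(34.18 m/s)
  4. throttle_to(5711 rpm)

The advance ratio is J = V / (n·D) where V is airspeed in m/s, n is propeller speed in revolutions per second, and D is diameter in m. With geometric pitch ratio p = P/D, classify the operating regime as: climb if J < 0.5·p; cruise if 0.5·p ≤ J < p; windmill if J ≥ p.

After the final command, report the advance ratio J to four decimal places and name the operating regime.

set_propeller: D = 2.262 m, P = 2.959 m (p = P/D = 1.308134); state ← (V=0, rpm=0)
set_airspeed(15.32): V ← 15.32 m/s
set_airspeed(34.18): V ← 34.18 m/s
throttle_to(5711): rpm ← 5711
final state: V = 34.18 m/s, rpm = 5711 → n = rpm/60 = 95.183333 rev/s
J = V / (n·D) = 34.18 / (95.183333 × 2.262) = 0.158752
regime bands: climb J<0.6541 | cruise [0.6541, 1.3081) | windmill J≥1.3081
J = 0.1588 → climb

J = 0.1588, regime = climb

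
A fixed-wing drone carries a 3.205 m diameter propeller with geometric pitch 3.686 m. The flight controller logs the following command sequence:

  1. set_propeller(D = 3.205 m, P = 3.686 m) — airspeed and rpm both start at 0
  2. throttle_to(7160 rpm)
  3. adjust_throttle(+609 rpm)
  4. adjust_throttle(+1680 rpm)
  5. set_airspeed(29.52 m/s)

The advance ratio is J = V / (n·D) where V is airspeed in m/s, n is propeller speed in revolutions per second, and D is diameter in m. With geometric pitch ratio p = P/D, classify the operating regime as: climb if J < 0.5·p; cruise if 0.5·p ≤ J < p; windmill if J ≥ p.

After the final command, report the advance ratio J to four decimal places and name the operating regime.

J = 0.0585, regime = climb

set_propeller: D = 3.205 m, P = 3.686 m (p = P/D = 1.150078); state ← (V=0, rpm=0)
throttle_to(7160): rpm ← 7160
adjust_throttle(+609): rpm ← 7160 +609 = 7769
adjust_throttle(+1680): rpm ← 7769 +1680 = 9449
set_airspeed(29.52): V ← 29.52 m/s
final state: V = 29.52 m/s, rpm = 9449 → n = rpm/60 = 157.483333 rev/s
J = V / (n·D) = 29.52 / (157.483333 × 3.205) = 0.058486
regime bands: climb J<0.5750 | cruise [0.5750, 1.1501) | windmill J≥1.1501
J = 0.0585 → climb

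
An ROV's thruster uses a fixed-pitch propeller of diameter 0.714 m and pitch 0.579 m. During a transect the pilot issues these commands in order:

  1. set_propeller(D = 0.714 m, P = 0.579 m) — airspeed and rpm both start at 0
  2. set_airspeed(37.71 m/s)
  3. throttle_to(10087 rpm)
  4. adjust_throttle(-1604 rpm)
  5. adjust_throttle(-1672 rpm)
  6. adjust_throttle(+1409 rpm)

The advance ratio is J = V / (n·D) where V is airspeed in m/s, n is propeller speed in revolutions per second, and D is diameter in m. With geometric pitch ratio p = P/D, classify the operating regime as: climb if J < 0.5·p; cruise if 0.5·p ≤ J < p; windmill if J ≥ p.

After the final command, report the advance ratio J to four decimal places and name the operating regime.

set_propeller: D = 0.714 m, P = 0.579 m (p = P/D = 0.810924); state ← (V=0, rpm=0)
set_airspeed(37.71): V ← 37.71 m/s
throttle_to(10087): rpm ← 10087
adjust_throttle(-1604): rpm ← 10087 -1604 = 8483
adjust_throttle(-1672): rpm ← 8483 -1672 = 6811
adjust_throttle(+1409): rpm ← 6811 +1409 = 8220
final state: V = 37.71 m/s, rpm = 8220 → n = rpm/60 = 137.000000 rev/s
J = V / (n·D) = 37.71 / (137.000000 × 0.714) = 0.385512
regime bands: climb J<0.4055 | cruise [0.4055, 0.8109) | windmill J≥0.8109
J = 0.3855 → climb

J = 0.3855, regime = climb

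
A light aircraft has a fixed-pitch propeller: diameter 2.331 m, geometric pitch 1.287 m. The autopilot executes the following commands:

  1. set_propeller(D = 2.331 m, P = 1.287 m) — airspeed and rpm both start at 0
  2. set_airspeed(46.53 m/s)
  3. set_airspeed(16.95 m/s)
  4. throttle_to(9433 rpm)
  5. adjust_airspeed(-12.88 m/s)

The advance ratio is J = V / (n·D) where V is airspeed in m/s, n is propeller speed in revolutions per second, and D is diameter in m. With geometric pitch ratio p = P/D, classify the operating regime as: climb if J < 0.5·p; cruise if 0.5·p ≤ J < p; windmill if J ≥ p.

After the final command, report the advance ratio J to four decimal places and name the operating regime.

set_propeller: D = 2.331 m, P = 1.287 m (p = P/D = 0.552124); state ← (V=0, rpm=0)
set_airspeed(46.53): V ← 46.53 m/s
set_airspeed(16.95): V ← 16.95 m/s
throttle_to(9433): rpm ← 9433
adjust_airspeed(-12.88): V ← 16.95 -12.88 = 4.07 m/s
final state: V = 4.07 m/s, rpm = 9433 → n = rpm/60 = 157.216667 rev/s
J = V / (n·D) = 4.07 / (157.216667 × 2.331) = 0.011106
regime bands: climb J<0.2761 | cruise [0.2761, 0.5521) | windmill J≥0.5521
J = 0.0111 → climb

J = 0.0111, regime = climb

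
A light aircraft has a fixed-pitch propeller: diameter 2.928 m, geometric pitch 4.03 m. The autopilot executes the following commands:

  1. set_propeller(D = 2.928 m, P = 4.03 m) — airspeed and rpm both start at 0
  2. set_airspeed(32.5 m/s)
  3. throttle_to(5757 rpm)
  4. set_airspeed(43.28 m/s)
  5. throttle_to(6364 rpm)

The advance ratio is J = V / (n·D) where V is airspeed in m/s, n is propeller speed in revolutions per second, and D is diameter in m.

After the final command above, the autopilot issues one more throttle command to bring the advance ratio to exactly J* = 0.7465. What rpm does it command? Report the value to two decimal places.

rpm = 1188.06

set_propeller: D = 2.928 m, P = 4.03 m (p = P/D = 1.376366); state ← (V=0, rpm=0)
set_airspeed(32.5): V ← 32.5 m/s
throttle_to(5757): rpm ← 5757
set_airspeed(43.28): V ← 43.28 m/s
throttle_to(6364): rpm ← 6364
final state: V = 43.28 m/s, rpm = 6364 → n = rpm/60 = 106.066667 rev/s
target J* = 0.7465; solve J* = V/(n·D) for n: n = V/(J*·D) = 43.28/(0.7465 × 2.928) = 19.800966 rev/s
rpm = 60·n = 1188.057932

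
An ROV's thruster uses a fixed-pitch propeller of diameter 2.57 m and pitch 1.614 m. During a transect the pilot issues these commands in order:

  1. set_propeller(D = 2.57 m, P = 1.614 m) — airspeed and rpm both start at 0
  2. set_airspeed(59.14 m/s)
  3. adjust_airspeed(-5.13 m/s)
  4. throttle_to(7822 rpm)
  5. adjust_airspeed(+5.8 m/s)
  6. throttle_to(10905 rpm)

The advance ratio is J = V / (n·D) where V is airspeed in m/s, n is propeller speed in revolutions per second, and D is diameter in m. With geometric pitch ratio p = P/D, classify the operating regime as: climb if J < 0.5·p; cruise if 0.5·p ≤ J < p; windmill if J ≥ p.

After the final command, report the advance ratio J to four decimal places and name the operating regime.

set_propeller: D = 2.57 m, P = 1.614 m (p = P/D = 0.628016); state ← (V=0, rpm=0)
set_airspeed(59.14): V ← 59.14 m/s
adjust_airspeed(-5.13): V ← 59.14 -5.13 = 54.01 m/s
throttle_to(7822): rpm ← 7822
adjust_airspeed(+5.8): V ← 54.01 +5.8 = 59.81 m/s
throttle_to(10905): rpm ← 10905
final state: V = 59.81 m/s, rpm = 10905 → n = rpm/60 = 181.750000 rev/s
J = V / (n·D) = 59.81 / (181.750000 × 2.57) = 0.128046
regime bands: climb J<0.3140 | cruise [0.3140, 0.6280) | windmill J≥0.6280
J = 0.1280 → climb

J = 0.1280, regime = climb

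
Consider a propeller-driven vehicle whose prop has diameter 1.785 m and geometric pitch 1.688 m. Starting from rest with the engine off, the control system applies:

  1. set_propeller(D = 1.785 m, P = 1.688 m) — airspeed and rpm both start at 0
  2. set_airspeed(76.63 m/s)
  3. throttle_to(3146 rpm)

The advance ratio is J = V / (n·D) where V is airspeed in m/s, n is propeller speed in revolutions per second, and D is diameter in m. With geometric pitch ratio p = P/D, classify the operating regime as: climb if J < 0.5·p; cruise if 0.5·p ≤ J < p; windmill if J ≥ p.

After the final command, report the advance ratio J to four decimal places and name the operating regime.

set_propeller: D = 1.785 m, P = 1.688 m (p = P/D = 0.945658); state ← (V=0, rpm=0)
set_airspeed(76.63): V ← 76.63 m/s
throttle_to(3146): rpm ← 3146
final state: V = 76.63 m/s, rpm = 3146 → n = rpm/60 = 52.433333 rev/s
J = V / (n·D) = 76.63 / (52.433333 × 1.785) = 0.818753
regime bands: climb J<0.4728 | cruise [0.4728, 0.9457) | windmill J≥0.9457
J = 0.8188 → cruise

J = 0.8188, regime = cruise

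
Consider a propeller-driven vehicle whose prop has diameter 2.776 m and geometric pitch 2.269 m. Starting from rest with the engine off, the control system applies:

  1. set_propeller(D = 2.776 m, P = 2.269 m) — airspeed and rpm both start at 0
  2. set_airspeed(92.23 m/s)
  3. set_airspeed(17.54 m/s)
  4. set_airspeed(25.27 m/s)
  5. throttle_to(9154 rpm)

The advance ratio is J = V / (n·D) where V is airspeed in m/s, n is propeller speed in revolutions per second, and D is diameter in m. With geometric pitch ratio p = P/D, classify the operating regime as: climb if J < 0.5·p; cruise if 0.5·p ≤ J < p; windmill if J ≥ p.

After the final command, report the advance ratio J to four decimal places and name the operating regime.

J = 0.0597, regime = climb

set_propeller: D = 2.776 m, P = 2.269 m (p = P/D = 0.817363); state ← (V=0, rpm=0)
set_airspeed(92.23): V ← 92.23 m/s
set_airspeed(17.54): V ← 17.54 m/s
set_airspeed(25.27): V ← 25.27 m/s
throttle_to(9154): rpm ← 9154
final state: V = 25.27 m/s, rpm = 9154 → n = rpm/60 = 152.566667 rev/s
J = V / (n·D) = 25.27 / (152.566667 × 2.776) = 0.059666
regime bands: climb J<0.4087 | cruise [0.4087, 0.8174) | windmill J≥0.8174
J = 0.0597 → climb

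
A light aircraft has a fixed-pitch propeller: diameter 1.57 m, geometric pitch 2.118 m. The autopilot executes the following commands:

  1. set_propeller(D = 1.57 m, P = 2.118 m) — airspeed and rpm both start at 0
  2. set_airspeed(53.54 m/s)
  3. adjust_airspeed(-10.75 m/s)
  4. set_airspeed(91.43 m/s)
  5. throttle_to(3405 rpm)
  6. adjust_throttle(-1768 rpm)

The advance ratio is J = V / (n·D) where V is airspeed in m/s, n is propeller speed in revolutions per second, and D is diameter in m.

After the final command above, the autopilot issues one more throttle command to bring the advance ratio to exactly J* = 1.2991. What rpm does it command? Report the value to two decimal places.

set_propeller: D = 1.57 m, P = 2.118 m (p = P/D = 1.349045); state ← (V=0, rpm=0)
set_airspeed(53.54): V ← 53.54 m/s
adjust_airspeed(-10.75): V ← 53.54 -10.75 = 42.79 m/s
set_airspeed(91.43): V ← 91.43 m/s
throttle_to(3405): rpm ← 3405
adjust_throttle(-1768): rpm ← 3405 -1768 = 1637
final state: V = 91.43 m/s, rpm = 1637 → n = rpm/60 = 27.283333 rev/s
target J* = 1.2991; solve J* = V/(n·D) for n: n = V/(J*·D) = 91.43/(1.2991 × 1.57) = 44.827703 rev/s
rpm = 60·n = 2689.662172

rpm = 2689.66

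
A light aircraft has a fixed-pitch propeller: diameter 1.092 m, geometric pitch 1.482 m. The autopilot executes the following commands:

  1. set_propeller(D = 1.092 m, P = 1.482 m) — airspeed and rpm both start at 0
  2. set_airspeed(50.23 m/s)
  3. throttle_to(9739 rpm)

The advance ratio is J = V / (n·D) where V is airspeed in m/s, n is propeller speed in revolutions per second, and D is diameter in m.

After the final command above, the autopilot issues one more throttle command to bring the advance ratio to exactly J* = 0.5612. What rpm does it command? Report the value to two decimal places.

set_propeller: D = 1.092 m, P = 1.482 m (p = P/D = 1.357143); state ← (V=0, rpm=0)
set_airspeed(50.23): V ← 50.23 m/s
throttle_to(9739): rpm ← 9739
final state: V = 50.23 m/s, rpm = 9739 → n = rpm/60 = 162.316667 rev/s
target J* = 0.5612; solve J* = V/(n·D) for n: n = V/(J*·D) = 50.23/(0.5612 × 1.092) = 81.963950 rev/s
rpm = 60·n = 4917.836974

rpm = 4917.84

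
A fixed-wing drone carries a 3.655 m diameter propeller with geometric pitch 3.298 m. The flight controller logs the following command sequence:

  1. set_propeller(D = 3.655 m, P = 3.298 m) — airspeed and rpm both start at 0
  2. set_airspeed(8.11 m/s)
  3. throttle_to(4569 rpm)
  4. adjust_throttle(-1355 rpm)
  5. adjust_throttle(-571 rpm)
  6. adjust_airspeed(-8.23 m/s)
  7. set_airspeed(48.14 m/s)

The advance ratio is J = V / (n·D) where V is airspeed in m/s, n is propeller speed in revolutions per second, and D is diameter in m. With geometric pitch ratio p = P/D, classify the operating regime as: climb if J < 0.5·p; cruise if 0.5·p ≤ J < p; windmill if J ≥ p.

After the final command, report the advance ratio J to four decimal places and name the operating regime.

set_propeller: D = 3.655 m, P = 3.298 m (p = P/D = 0.902326); state ← (V=0, rpm=0)
set_airspeed(8.11): V ← 8.11 m/s
throttle_to(4569): rpm ← 4569
adjust_throttle(-1355): rpm ← 4569 -1355 = 3214
adjust_throttle(-571): rpm ← 3214 -571 = 2643
adjust_airspeed(-8.23): V ← 8.11 -8.23 = -0.12 m/s
set_airspeed(48.14): V ← 48.14 m/s
final state: V = 48.14 m/s, rpm = 2643 → n = rpm/60 = 44.050000 rev/s
J = V / (n·D) = 48.14 / (44.050000 × 3.655) = 0.299001
regime bands: climb J<0.4512 | cruise [0.4512, 0.9023) | windmill J≥0.9023
J = 0.2990 → climb

J = 0.2990, regime = climb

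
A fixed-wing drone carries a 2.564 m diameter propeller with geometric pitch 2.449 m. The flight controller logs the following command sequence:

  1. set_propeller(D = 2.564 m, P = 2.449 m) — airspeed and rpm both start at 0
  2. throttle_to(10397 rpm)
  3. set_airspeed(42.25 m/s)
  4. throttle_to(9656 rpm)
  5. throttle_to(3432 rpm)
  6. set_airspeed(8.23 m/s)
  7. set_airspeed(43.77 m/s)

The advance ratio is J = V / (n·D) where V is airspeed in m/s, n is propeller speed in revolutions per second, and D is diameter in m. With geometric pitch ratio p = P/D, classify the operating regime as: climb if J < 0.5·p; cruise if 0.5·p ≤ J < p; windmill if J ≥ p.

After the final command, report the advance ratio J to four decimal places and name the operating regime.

set_propeller: D = 2.564 m, P = 2.449 m (p = P/D = 0.955148); state ← (V=0, rpm=0)
throttle_to(10397): rpm ← 10397
set_airspeed(42.25): V ← 42.25 m/s
throttle_to(9656): rpm ← 9656
throttle_to(3432): rpm ← 3432
set_airspeed(8.23): V ← 8.23 m/s
set_airspeed(43.77): V ← 43.77 m/s
final state: V = 43.77 m/s, rpm = 3432 → n = rpm/60 = 57.200000 rev/s
J = V / (n·D) = 43.77 / (57.200000 × 2.564) = 0.298444
regime bands: climb J<0.4776 | cruise [0.4776, 0.9551) | windmill J≥0.9551
J = 0.2984 → climb

J = 0.2984, regime = climb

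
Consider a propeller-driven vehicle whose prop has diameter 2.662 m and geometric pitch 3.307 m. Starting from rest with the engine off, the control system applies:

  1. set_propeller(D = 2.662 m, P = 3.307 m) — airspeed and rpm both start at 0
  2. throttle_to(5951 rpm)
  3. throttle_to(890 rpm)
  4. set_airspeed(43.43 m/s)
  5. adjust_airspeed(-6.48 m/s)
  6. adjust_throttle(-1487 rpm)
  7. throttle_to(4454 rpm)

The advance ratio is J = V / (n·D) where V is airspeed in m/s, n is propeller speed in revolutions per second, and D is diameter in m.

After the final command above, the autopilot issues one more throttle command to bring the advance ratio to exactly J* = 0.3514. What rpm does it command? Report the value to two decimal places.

set_propeller: D = 2.662 m, P = 3.307 m (p = P/D = 1.242299); state ← (V=0, rpm=0)
throttle_to(5951): rpm ← 5951
throttle_to(890): rpm ← 890
set_airspeed(43.43): V ← 43.43 m/s
adjust_airspeed(-6.48): V ← 43.43 -6.48 = 36.95 m/s
adjust_throttle(-1487): rpm ← 890 -1487 = -597
throttle_to(4454): rpm ← 4454
final state: V = 36.95 m/s, rpm = 4454 → n = rpm/60 = 74.233333 rev/s
target J* = 0.3514; solve J* = V/(n·D) for n: n = V/(J*·D) = 36.95/(0.3514 × 2.662) = 39.500686 rev/s
rpm = 60·n = 2370.041141

rpm = 2370.04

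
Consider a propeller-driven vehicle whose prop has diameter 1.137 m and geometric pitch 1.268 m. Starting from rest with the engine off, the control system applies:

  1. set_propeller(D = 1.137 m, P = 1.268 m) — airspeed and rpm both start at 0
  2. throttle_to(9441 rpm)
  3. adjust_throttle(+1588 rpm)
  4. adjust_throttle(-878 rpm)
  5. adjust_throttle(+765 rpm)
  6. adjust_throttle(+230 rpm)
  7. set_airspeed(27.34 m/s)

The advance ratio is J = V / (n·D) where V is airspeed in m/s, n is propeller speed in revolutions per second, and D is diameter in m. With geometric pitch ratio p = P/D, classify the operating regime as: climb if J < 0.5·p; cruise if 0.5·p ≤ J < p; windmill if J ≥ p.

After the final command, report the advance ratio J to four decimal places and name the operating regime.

J = 0.1294, regime = climb

set_propeller: D = 1.137 m, P = 1.268 m (p = P/D = 1.115215); state ← (V=0, rpm=0)
throttle_to(9441): rpm ← 9441
adjust_throttle(+1588): rpm ← 9441 +1588 = 11029
adjust_throttle(-878): rpm ← 11029 -878 = 10151
adjust_throttle(+765): rpm ← 10151 +765 = 10916
adjust_throttle(+230): rpm ← 10916 +230 = 11146
set_airspeed(27.34): V ← 27.34 m/s
final state: V = 27.34 m/s, rpm = 11146 → n = rpm/60 = 185.766667 rev/s
J = V / (n·D) = 27.34 / (185.766667 × 1.137) = 0.129441
regime bands: climb J<0.5576 | cruise [0.5576, 1.1152) | windmill J≥1.1152
J = 0.1294 → climb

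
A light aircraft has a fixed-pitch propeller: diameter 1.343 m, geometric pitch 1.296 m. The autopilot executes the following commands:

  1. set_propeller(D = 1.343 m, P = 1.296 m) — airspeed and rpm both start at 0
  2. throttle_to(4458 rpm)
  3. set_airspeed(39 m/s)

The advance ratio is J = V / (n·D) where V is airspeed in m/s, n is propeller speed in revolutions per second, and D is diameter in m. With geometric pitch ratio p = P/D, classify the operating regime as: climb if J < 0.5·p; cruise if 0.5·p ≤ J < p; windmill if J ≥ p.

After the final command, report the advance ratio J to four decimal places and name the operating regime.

set_propeller: D = 1.343 m, P = 1.296 m (p = P/D = 0.965004); state ← (V=0, rpm=0)
throttle_to(4458): rpm ← 4458
set_airspeed(39): V ← 39 m/s
final state: V = 39 m/s, rpm = 4458 → n = rpm/60 = 74.300000 rev/s
J = V / (n·D) = 39 / (74.300000 × 1.343) = 0.390841
regime bands: climb J<0.4825 | cruise [0.4825, 0.9650) | windmill J≥0.9650
J = 0.3908 → climb

J = 0.3908, regime = climb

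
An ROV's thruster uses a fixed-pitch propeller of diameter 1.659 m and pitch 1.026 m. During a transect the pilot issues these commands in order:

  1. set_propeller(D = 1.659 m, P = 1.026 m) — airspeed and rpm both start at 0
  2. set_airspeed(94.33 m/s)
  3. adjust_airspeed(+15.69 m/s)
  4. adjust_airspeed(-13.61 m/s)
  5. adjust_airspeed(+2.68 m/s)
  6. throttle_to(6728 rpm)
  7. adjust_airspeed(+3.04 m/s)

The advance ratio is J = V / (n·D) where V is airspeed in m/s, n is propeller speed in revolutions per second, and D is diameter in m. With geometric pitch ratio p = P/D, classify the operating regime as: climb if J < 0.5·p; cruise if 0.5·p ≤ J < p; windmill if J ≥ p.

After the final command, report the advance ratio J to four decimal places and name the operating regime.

set_propeller: D = 1.659 m, P = 1.026 m (p = P/D = 0.618445); state ← (V=0, rpm=0)
set_airspeed(94.33): V ← 94.33 m/s
adjust_airspeed(+15.69): V ← 94.33 +15.69 = 110.02 m/s
adjust_airspeed(-13.61): V ← 110.02 -13.61 = 96.41 m/s
adjust_airspeed(+2.68): V ← 96.41 +2.68 = 99.09 m/s
throttle_to(6728): rpm ← 6728
adjust_airspeed(+3.04): V ← 99.09 +3.04 = 102.13 m/s
final state: V = 102.13 m/s, rpm = 6728 → n = rpm/60 = 112.133333 rev/s
J = V / (n·D) = 102.13 / (112.133333 × 1.659) = 0.549000
regime bands: climb J<0.3092 | cruise [0.3092, 0.6184) | windmill J≥0.6184
J = 0.5490 → cruise

J = 0.5490, regime = cruise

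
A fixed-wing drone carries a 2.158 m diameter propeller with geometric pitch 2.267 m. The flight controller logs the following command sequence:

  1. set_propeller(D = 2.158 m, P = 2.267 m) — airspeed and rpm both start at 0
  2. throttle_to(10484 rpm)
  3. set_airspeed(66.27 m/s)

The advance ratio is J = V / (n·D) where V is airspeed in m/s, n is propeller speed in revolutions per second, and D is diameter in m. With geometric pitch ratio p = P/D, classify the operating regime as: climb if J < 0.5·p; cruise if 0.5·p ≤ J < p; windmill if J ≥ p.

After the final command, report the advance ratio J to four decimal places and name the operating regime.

J = 0.1757, regime = climb

set_propeller: D = 2.158 m, P = 2.267 m (p = P/D = 1.050510); state ← (V=0, rpm=0)
throttle_to(10484): rpm ← 10484
set_airspeed(66.27): V ← 66.27 m/s
final state: V = 66.27 m/s, rpm = 10484 → n = rpm/60 = 174.733333 rev/s
J = V / (n·D) = 66.27 / (174.733333 × 2.158) = 0.175748
regime bands: climb J<0.5253 | cruise [0.5253, 1.0505) | windmill J≥1.0505
J = 0.1757 → climb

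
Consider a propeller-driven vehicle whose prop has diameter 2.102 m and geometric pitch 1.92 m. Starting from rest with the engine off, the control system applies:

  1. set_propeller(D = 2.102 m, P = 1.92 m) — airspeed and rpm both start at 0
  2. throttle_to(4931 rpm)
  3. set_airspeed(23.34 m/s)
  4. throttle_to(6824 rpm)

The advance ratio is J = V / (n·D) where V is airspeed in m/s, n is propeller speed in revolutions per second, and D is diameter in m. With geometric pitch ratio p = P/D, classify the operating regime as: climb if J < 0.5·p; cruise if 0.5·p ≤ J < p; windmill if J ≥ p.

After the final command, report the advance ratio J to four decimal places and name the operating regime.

J = 0.0976, regime = climb

set_propeller: D = 2.102 m, P = 1.92 m (p = P/D = 0.913416); state ← (V=0, rpm=0)
throttle_to(4931): rpm ← 4931
set_airspeed(23.34): V ← 23.34 m/s
throttle_to(6824): rpm ← 6824
final state: V = 23.34 m/s, rpm = 6824 → n = rpm/60 = 113.733333 rev/s
J = V / (n·D) = 23.34 / (113.733333 × 2.102) = 0.097629
regime bands: climb J<0.4567 | cruise [0.4567, 0.9134) | windmill J≥0.9134
J = 0.0976 → climb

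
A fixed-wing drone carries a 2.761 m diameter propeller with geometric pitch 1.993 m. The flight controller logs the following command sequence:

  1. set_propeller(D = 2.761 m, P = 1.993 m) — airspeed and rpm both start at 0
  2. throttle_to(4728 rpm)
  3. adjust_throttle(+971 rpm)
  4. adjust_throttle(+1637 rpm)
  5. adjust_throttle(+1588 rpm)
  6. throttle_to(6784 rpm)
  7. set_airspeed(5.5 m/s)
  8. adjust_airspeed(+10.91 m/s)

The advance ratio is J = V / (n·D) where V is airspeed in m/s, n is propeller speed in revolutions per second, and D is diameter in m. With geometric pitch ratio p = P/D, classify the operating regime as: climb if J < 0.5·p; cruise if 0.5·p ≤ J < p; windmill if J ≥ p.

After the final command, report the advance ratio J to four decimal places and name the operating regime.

J = 0.0526, regime = climb

set_propeller: D = 2.761 m, P = 1.993 m (p = P/D = 0.721840); state ← (V=0, rpm=0)
throttle_to(4728): rpm ← 4728
adjust_throttle(+971): rpm ← 4728 +971 = 5699
adjust_throttle(+1637): rpm ← 5699 +1637 = 7336
adjust_throttle(+1588): rpm ← 7336 +1588 = 8924
throttle_to(6784): rpm ← 6784
set_airspeed(5.5): V ← 5.5 m/s
adjust_airspeed(+10.91): V ← 5.5 +10.91 = 16.41 m/s
final state: V = 16.41 m/s, rpm = 6784 → n = rpm/60 = 113.066667 rev/s
J = V / (n·D) = 16.41 / (113.066667 × 2.761) = 0.052566
regime bands: climb J<0.3609 | cruise [0.3609, 0.7218) | windmill J≥0.7218
J = 0.0526 → climb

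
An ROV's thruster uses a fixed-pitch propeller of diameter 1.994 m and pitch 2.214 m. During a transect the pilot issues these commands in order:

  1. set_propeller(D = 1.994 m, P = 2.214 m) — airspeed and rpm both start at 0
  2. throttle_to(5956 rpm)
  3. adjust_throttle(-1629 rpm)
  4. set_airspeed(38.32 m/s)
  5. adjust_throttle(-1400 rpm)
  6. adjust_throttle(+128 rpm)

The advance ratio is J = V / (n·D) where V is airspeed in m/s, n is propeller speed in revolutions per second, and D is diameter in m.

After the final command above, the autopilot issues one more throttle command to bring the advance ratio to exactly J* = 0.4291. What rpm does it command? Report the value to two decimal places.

set_propeller: D = 1.994 m, P = 2.214 m (p = P/D = 1.110331); state ← (V=0, rpm=0)
throttle_to(5956): rpm ← 5956
adjust_throttle(-1629): rpm ← 5956 -1629 = 4327
set_airspeed(38.32): V ← 38.32 m/s
adjust_throttle(-1400): rpm ← 4327 -1400 = 2927
adjust_throttle(+128): rpm ← 2927 +128 = 3055
final state: V = 38.32 m/s, rpm = 3055 → n = rpm/60 = 50.916667 rev/s
target J* = 0.4291; solve J* = V/(n·D) for n: n = V/(J*·D) = 38.32/(0.4291 × 1.994) = 44.785954 rev/s
rpm = 60·n = 2687.157254

rpm = 2687.16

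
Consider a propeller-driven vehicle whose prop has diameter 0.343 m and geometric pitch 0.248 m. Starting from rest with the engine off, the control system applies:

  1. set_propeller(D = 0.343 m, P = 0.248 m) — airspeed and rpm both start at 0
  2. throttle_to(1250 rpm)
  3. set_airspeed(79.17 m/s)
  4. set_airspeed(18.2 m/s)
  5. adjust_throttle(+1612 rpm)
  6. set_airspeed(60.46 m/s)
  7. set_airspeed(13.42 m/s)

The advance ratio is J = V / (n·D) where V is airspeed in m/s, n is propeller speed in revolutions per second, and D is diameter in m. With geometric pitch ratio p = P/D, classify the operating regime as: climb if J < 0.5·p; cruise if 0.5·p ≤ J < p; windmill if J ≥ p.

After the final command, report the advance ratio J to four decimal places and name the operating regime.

set_propeller: D = 0.343 m, P = 0.248 m (p = P/D = 0.723032); state ← (V=0, rpm=0)
throttle_to(1250): rpm ← 1250
set_airspeed(79.17): V ← 79.17 m/s
set_airspeed(18.2): V ← 18.2 m/s
adjust_throttle(+1612): rpm ← 1250 +1612 = 2862
set_airspeed(60.46): V ← 60.46 m/s
set_airspeed(13.42): V ← 13.42 m/s
final state: V = 13.42 m/s, rpm = 2862 → n = rpm/60 = 47.700000 rev/s
J = V / (n·D) = 13.42 / (47.700000 × 0.343) = 0.820238
regime bands: climb J<0.3615 | cruise [0.3615, 0.7230) | windmill J≥0.7230
J = 0.8202 → windmill

J = 0.8202, regime = windmill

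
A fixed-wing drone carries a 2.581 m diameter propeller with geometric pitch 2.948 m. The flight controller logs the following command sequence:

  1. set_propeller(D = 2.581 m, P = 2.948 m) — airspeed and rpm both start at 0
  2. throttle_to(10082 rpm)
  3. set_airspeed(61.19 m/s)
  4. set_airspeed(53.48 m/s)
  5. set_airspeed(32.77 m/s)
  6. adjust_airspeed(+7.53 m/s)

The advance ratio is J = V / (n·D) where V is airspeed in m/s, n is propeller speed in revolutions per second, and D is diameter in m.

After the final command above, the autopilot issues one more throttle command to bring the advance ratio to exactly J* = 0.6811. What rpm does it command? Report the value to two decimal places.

set_propeller: D = 2.581 m, P = 2.948 m (p = P/D = 1.142193); state ← (V=0, rpm=0)
throttle_to(10082): rpm ← 10082
set_airspeed(61.19): V ← 61.19 m/s
set_airspeed(53.48): V ← 53.48 m/s
set_airspeed(32.77): V ← 32.77 m/s
adjust_airspeed(+7.53): V ← 32.77 +7.53 = 40.3 m/s
final state: V = 40.3 m/s, rpm = 10082 → n = rpm/60 = 168.033333 rev/s
target J* = 0.6811; solve J* = V/(n·D) for n: n = V/(J*·D) = 40.3/(0.6811 × 2.581) = 22.924832 rev/s
rpm = 60·n = 1375.489919

rpm = 1375.49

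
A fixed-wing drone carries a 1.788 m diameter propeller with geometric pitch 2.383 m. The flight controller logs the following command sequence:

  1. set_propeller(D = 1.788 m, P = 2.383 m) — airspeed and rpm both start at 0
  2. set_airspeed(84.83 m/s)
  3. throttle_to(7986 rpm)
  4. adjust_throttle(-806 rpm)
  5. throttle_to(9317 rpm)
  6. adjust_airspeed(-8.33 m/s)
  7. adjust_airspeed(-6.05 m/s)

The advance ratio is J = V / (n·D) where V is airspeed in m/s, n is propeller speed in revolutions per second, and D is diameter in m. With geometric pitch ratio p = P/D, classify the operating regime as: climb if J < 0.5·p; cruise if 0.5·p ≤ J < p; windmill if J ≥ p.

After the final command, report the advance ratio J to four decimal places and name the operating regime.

J = 0.2537, regime = climb

set_propeller: D = 1.788 m, P = 2.383 m (p = P/D = 1.332774); state ← (V=0, rpm=0)
set_airspeed(84.83): V ← 84.83 m/s
throttle_to(7986): rpm ← 7986
adjust_throttle(-806): rpm ← 7986 -806 = 7180
throttle_to(9317): rpm ← 9317
adjust_airspeed(-8.33): V ← 84.83 -8.33 = 76.5 m/s
adjust_airspeed(-6.05): V ← 76.5 -6.05 = 70.45 m/s
final state: V = 70.45 m/s, rpm = 9317 → n = rpm/60 = 155.283333 rev/s
J = V / (n·D) = 70.45 / (155.283333 × 1.788) = 0.253740
regime bands: climb J<0.6664 | cruise [0.6664, 1.3328) | windmill J≥1.3328
J = 0.2537 → climb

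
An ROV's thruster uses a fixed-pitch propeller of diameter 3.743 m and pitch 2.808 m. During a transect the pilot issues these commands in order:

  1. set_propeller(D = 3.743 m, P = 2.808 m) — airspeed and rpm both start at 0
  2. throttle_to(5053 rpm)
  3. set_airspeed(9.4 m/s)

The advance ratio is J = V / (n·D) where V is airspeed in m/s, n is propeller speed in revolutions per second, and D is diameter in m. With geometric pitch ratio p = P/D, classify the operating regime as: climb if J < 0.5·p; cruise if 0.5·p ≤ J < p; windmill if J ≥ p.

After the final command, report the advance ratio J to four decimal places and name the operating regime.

set_propeller: D = 3.743 m, P = 2.808 m (p = P/D = 0.750200); state ← (V=0, rpm=0)
throttle_to(5053): rpm ← 5053
set_airspeed(9.4): V ← 9.4 m/s
final state: V = 9.4 m/s, rpm = 5053 → n = rpm/60 = 84.216667 rev/s
J = V / (n·D) = 9.4 / (84.216667 × 3.743) = 0.029820
regime bands: climb J<0.3751 | cruise [0.3751, 0.7502) | windmill J≥0.7502
J = 0.0298 → climb

J = 0.0298, regime = climb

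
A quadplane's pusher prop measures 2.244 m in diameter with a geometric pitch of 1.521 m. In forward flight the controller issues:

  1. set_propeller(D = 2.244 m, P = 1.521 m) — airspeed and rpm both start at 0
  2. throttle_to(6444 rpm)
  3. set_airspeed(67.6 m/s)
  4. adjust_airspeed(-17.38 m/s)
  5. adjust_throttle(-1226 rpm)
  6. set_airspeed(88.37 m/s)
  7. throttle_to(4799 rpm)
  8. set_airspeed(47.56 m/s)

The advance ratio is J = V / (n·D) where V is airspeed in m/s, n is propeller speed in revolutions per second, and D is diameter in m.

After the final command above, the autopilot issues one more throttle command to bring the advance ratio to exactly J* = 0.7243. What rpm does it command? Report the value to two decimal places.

set_propeller: D = 2.244 m, P = 1.521 m (p = P/D = 0.677807); state ← (V=0, rpm=0)
throttle_to(6444): rpm ← 6444
set_airspeed(67.6): V ← 67.6 m/s
adjust_airspeed(-17.38): V ← 67.6 -17.38 = 50.22 m/s
adjust_throttle(-1226): rpm ← 6444 -1226 = 5218
set_airspeed(88.37): V ← 88.37 m/s
throttle_to(4799): rpm ← 4799
set_airspeed(47.56): V ← 47.56 m/s
final state: V = 47.56 m/s, rpm = 4799 → n = rpm/60 = 79.983333 rev/s
target J* = 0.7243; solve J* = V/(n·D) for n: n = V/(J*·D) = 47.56/(0.7243 × 2.244) = 29.261764 rev/s
rpm = 60·n = 1755.705859

rpm = 1755.71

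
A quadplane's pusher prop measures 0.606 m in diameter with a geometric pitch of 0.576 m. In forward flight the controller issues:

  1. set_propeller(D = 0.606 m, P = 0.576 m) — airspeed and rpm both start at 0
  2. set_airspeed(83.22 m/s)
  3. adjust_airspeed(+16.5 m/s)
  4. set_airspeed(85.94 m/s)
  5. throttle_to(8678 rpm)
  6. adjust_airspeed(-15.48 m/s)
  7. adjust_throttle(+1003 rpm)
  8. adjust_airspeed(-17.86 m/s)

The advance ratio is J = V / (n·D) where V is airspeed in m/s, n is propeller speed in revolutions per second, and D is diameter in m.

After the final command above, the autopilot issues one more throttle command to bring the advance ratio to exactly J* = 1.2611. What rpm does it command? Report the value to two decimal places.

set_propeller: D = 0.606 m, P = 0.576 m (p = P/D = 0.950495); state ← (V=0, rpm=0)
set_airspeed(83.22): V ← 83.22 m/s
adjust_airspeed(+16.5): V ← 83.22 +16.5 = 99.72 m/s
set_airspeed(85.94): V ← 85.94 m/s
throttle_to(8678): rpm ← 8678
adjust_airspeed(-15.48): V ← 85.94 -15.48 = 70.46 m/s
adjust_throttle(+1003): rpm ← 8678 +1003 = 9681
adjust_airspeed(-17.86): V ← 70.46 -17.86 = 52.6 m/s
final state: V = 52.6 m/s, rpm = 9681 → n = rpm/60 = 161.350000 rev/s
target J* = 1.2611; solve J* = V/(n·D) for n: n = V/(J*·D) = 52.6/(1.2611 × 0.606) = 68.827753 rev/s
rpm = 60·n = 4129.665207

rpm = 4129.67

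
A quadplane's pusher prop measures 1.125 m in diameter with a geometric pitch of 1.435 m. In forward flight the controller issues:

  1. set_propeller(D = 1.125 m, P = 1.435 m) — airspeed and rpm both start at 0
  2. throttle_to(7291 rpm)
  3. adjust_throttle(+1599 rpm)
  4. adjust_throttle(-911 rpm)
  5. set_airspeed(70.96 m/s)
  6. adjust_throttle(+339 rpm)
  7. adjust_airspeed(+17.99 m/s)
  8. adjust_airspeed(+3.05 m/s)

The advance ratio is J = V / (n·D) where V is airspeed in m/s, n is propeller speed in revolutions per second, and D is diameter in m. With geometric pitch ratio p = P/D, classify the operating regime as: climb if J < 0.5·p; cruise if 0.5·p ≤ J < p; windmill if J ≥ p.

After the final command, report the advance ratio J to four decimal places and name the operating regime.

J = 0.5899, regime = climb

set_propeller: D = 1.125 m, P = 1.435 m (p = P/D = 1.275556); state ← (V=0, rpm=0)
throttle_to(7291): rpm ← 7291
adjust_throttle(+1599): rpm ← 7291 +1599 = 8890
adjust_throttle(-911): rpm ← 8890 -911 = 7979
set_airspeed(70.96): V ← 70.96 m/s
adjust_throttle(+339): rpm ← 7979 +339 = 8318
adjust_airspeed(+17.99): V ← 70.96 +17.99 = 88.95 m/s
adjust_airspeed(+3.05): V ← 88.95 +3.05 = 92 m/s
final state: V = 92 m/s, rpm = 8318 → n = rpm/60 = 138.633333 rev/s
J = V / (n·D) = 92 / (138.633333 × 1.125) = 0.589885
regime bands: climb J<0.6378 | cruise [0.6378, 1.2756) | windmill J≥1.2756
J = 0.5899 → climb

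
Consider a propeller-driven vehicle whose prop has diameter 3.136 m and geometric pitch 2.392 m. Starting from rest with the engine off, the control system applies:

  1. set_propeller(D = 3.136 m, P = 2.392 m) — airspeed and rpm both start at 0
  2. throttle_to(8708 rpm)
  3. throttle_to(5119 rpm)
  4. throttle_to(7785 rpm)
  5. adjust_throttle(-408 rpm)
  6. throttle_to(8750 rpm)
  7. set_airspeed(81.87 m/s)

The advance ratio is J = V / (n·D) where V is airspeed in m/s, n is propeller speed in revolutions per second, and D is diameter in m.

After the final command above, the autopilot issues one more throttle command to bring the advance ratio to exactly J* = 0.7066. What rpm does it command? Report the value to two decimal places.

rpm = 2216.80

set_propeller: D = 3.136 m, P = 2.392 m (p = P/D = 0.762755); state ← (V=0, rpm=0)
throttle_to(8708): rpm ← 8708
throttle_to(5119): rpm ← 5119
throttle_to(7785): rpm ← 7785
adjust_throttle(-408): rpm ← 7785 -408 = 7377
throttle_to(8750): rpm ← 8750
set_airspeed(81.87): V ← 81.87 m/s
final state: V = 81.87 m/s, rpm = 8750 → n = rpm/60 = 145.833333 rev/s
target J* = 0.7066; solve J* = V/(n·D) for n: n = V/(J*·D) = 81.87/(0.7066 × 3.136) = 36.946653 rev/s
rpm = 60·n = 2216.799188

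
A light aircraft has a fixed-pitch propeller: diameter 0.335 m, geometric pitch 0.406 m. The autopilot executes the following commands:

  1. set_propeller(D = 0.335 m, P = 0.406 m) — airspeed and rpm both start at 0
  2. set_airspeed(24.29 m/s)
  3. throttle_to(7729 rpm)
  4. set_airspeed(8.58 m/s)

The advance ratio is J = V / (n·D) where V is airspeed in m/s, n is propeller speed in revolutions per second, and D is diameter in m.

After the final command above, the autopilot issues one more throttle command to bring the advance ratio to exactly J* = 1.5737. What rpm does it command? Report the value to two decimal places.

rpm = 976.50

set_propeller: D = 0.335 m, P = 0.406 m (p = P/D = 1.211940); state ← (V=0, rpm=0)
set_airspeed(24.29): V ← 24.29 m/s
throttle_to(7729): rpm ← 7729
set_airspeed(8.58): V ← 8.58 m/s
final state: V = 8.58 m/s, rpm = 7729 → n = rpm/60 = 128.816667 rev/s
target J* = 1.5737; solve J* = V/(n·D) for n: n = V/(J*·D) = 8.58/(1.5737 × 0.335) = 16.274983 rev/s
rpm = 60·n = 976.498963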